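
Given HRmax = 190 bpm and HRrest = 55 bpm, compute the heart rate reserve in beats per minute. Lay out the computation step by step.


Heart rate reserve = maximum HR minus resting HR
HRR = 190 - 55 = 135 bpm

135 bpm


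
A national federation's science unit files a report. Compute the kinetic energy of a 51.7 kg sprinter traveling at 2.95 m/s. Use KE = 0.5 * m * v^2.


Velocity squared = 8.7025
KE = 0.5 * 51.7 * 8.7025 = 224.96 J

224.96 J


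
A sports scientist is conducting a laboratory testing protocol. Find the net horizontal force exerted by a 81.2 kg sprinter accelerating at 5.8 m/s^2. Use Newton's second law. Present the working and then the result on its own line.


Newton's second law: F = m * a
F = 81.2 * 5.8 = 470.96 N

470.96 N


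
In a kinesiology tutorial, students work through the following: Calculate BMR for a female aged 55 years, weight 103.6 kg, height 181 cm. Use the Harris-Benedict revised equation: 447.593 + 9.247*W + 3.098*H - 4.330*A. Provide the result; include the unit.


Substituting values:
W term = 9.247 * 103.6 = 957.9892
H term = 3.098 * 181 = 560.738
A term = 4.330 * 55 = 238.15
BMR = 1728.17 kcal/day

1728.17 kcal/day


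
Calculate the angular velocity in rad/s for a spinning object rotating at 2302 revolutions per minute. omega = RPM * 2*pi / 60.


omega = RPM * 2*pi / 60
= 2302 * 6.28318531 / 60
= 241.065 rad/s

241.065 rad/s


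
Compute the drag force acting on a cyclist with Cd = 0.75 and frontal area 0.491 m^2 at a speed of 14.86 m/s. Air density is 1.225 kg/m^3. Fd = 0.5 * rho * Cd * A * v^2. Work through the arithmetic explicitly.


Step 1: v^2 = 220.8196
Step 2: Fd = 0.5 * 1.225 * 0.75 * 0.491 * 220.8196
= 49.807 N

49.807 N


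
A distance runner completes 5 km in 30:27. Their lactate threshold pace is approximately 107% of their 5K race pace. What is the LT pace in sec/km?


Convert to seconds: 30 min 27 s = 1827 s
Pace per km = 1827 / 5 = 365.4 s/km
LT pace = 365.4 * 1.07 = 390.98 s/km

390.98 s/km


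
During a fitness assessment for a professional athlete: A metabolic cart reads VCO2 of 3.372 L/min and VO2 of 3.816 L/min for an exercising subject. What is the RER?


RER = VCO2 / VO2 = 3.372 / 3.816 = 0.8836

0.8836


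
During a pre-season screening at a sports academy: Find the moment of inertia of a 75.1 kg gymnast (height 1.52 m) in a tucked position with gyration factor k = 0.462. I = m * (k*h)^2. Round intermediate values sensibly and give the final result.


Radius of gyration = 0.462 * 1.52 = 0.70224 m
I = 75.1 * 0.70224^2
= 75.1 * 0.493141
= 37.035 kg*m^2

37.035 kg*m^2


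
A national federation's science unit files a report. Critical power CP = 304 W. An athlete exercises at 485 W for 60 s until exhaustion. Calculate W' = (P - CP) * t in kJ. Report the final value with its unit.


P - CP = 485 - 304 = 181 W
W' = 181 * 60 = 10860 J
= 10860 / 1000 = 10.86 kJ

10.86 kJ


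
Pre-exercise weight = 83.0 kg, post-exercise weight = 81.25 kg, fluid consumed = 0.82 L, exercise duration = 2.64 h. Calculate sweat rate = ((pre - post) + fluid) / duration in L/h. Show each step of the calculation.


Weight loss = 83.0 - 81.25 = 1.75 kg (approx L)
Total sweat = 1.75 + 0.82 = 2.57 L
Sweat rate = 2.57 / 2.64 = 0.973 L/h

0.973 L/h


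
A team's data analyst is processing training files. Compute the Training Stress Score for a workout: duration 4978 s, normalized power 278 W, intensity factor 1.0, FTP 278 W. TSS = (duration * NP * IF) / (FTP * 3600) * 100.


Product = 4978 * 278 * 1.0 = 1383884.0
Base = 278 * 3600 = 1000800
TSS = 1383884.0 / 1000800 * 100 = 138.28

138.28 TSS


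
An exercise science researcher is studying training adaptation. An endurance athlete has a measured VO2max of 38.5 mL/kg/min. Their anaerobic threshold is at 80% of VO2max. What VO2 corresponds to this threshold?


Anaerobic threshold VO2 = VO2max * 80%
= 38.5 * 0.8
= 30.8 mL/kg/min

30.8 mL/kg/min


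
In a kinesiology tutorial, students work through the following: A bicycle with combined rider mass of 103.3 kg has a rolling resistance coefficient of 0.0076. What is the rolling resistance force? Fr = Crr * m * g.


Fr = 0.0076 * 103.3 * 9.81
= 0.78508 * 9.81
= 7.702 N

7.702 N


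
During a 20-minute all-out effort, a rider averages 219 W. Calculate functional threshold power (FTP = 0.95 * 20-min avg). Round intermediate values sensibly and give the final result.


FTP = 0.95 * 219
= 208.05 W

208.05 W


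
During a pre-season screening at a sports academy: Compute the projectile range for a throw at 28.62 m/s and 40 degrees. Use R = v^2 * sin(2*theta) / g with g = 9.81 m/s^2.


Two times the angle = 80 degrees
sin(80) = 0.984808
R = 819.1044 * 0.984808 / 9.81 = 82.228 m

82.228 m


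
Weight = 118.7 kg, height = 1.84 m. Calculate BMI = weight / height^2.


height^2 = 1.84^2 = 3.3856
BMI = 118.7 / 3.3856 = 35.06 kg/m^2

35.06 kg/m^2


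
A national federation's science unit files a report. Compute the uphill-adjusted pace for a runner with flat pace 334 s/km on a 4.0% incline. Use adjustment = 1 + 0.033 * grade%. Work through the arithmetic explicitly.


Adjustment factor = 1 + 0.033 * 4.0 = 1.132
Grade-adjusted pace = 334 * 1.132 = 378.09 s/km

378.09 s/km


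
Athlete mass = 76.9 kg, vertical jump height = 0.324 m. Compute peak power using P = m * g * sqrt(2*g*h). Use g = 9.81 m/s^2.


sqrt(2 * 9.81 * 0.324) = sqrt(6.35688) = 2.521285 m/s
P = 76.9 * 9.81 * 2.521285
= 1902.03 W

1902.03 W


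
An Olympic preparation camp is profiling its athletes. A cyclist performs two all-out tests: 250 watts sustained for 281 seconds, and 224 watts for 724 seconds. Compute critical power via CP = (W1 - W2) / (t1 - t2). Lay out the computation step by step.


W1 = P1 * t1 = 250 * 281 = 70250 J
W2 = P2 * t2 = 224 * 724 = 162176 J
CP = (70250 - 162176) / (281 - 724)
= 207.51 W

207.51 W


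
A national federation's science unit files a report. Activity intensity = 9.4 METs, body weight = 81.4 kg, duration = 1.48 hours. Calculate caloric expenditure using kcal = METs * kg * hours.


kcal = 9.4 * 81.4 * 1.48
= 765.16 * 1.48
= 1132.44 kcal

1132.44 kcal


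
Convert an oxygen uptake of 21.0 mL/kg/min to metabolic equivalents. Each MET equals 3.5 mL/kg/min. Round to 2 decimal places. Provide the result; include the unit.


One MET = 3.5 mL/kg/min
Number of METs = 21.0 / 3.5
= 6.0 METs

6.0 METs


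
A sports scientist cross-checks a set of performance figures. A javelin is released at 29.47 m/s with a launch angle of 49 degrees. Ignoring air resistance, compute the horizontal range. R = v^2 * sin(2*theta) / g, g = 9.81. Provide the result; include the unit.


Launch speed squared = 868.4809
sin(2 * 49 deg) = 0.990268
Range = 868.4809 * 0.990268 / 9.81
= 87.669 m

87.669 m


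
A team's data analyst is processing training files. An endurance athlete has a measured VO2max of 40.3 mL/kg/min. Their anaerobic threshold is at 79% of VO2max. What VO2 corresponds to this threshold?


Anaerobic threshold VO2 = VO2max * 79%
= 40.3 * 0.79
= 31.84 mL/kg/min

31.84 mL/kg/min


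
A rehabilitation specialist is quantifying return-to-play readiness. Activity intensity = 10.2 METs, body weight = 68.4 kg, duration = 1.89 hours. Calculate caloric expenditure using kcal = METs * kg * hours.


kcal = 10.2 * 68.4 * 1.89
= 697.68 * 1.89
= 1318.62 kcal

1318.62 kcal


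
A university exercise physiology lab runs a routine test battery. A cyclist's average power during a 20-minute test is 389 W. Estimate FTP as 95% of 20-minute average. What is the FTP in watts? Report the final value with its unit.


FTP = 20-min power * 0.95
= 389 * 0.95
= 369.55 W

369.55 W


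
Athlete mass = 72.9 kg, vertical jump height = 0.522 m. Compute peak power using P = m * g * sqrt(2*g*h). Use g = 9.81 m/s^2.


sqrt(2 * 9.81 * 0.522) = sqrt(10.24164) = 3.200256 m/s
P = 72.9 * 9.81 * 3.200256
= 2288.66 W

2288.66 W


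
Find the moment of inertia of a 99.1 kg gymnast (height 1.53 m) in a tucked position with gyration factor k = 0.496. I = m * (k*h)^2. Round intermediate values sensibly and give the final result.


Radius of gyration = 0.496 * 1.53 = 0.75888 m
I = 99.1 * 0.75888^2
= 99.1 * 0.575899
= 57.072 kg*m^2

57.072 kg*m^2


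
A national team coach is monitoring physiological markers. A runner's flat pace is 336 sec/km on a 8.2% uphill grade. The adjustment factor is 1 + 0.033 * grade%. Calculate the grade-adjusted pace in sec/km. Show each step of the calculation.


Factor = 1 + 0.033 * 8.2 = 1.2706
Adjusted pace = 336 * 1.2706
= 426.92 sec/km

426.92 s/km


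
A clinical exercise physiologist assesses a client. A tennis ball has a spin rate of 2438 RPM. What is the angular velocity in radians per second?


Convert RPM to rad/s: multiply by 2*pi and divide by 60
omega = 2438 * 2 * pi / 60
= 255.307 rad/s

255.307 rad/s


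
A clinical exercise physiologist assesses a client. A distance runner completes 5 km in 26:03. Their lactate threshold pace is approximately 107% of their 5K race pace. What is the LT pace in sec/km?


Convert to seconds: 26 min 3 s = 1563 s
Pace per km = 1563 / 5 = 312.6 s/km
LT pace = 312.6 * 1.07 = 334.48 s/km

334.48 s/km


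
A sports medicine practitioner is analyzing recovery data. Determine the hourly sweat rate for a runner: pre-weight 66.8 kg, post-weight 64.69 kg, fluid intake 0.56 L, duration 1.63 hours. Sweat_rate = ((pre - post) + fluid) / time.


Mass lost = 66.8 - 64.69 = 2.11 kg
Add fluid consumed: 2.11 + 0.56 = 2.67 L total sweat
Sweat rate = 2.67 / 1.63 = 1.638 L/h

1.638 L/h


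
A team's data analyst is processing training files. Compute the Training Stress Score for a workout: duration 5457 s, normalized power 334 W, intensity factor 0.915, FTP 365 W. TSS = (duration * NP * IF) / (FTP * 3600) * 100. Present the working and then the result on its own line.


Product = 5457 * 334 * 0.915 = 1667713.77
Base = 365 * 3600 = 1314000
TSS = 1667713.77 / 1314000 * 100 = 126.92

126.92 TSS


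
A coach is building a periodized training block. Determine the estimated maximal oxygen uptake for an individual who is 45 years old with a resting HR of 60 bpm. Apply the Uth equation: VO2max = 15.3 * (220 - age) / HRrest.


HRmax = 220 - 45 = 175
VO2max = 15.3 * (175 / 60)
= 15.3 * 2.9167
= 44.63 mL/kg/min

44.63 mL/kg/min


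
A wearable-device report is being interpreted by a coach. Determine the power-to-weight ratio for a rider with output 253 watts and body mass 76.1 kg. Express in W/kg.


P/W = 253 / 76.1 = 3.325 W/kg

3.325 W/kg


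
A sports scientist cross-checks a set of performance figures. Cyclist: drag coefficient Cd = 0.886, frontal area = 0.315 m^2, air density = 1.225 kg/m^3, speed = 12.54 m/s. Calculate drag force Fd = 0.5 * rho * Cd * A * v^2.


v^2 = 12.54^2 = 157.2516
Fd = 0.5 * 1.225 * 0.886 * 0.315 * 157.2516
= 26.881 N

26.881 N


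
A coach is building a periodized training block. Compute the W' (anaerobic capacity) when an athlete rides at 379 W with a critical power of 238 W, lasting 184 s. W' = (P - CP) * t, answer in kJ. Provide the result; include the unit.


Above-CP power = 141 W
Duration = 184 s
W' = 141 * 184 = 25944 J
Convert: 25944 / 1000 = 25.944 kJ

25.944 kJ


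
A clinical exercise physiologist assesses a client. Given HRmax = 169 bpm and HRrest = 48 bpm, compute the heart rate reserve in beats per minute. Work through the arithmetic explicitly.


Heart rate reserve = maximum HR minus resting HR
HRR = 169 - 48 = 121 bpm

121 bpm


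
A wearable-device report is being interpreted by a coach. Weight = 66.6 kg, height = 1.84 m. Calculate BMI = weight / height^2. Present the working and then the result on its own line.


height^2 = 1.84^2 = 3.3856
BMI = 66.6 / 3.3856 = 19.67 kg/m^2

19.67 kg/m^2


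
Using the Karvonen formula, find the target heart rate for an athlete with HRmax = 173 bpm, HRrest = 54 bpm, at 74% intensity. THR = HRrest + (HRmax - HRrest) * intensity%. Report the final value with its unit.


HRR = 173 - 54 = 119
THR = 54 + 119 * 0.74
= 54 + 88.06
= 142.06 bpm

142.06 bpm


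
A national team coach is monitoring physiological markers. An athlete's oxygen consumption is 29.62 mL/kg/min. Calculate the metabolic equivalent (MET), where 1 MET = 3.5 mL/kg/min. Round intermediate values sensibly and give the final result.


MET = VO2 / 3.5
= 29.62 / 3.5
= 8.46 METs

8.46 METs


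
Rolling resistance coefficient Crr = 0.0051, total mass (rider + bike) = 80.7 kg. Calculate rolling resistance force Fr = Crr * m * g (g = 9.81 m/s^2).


Fr = Crr * m * g
= 0.0051 * 80.7 * 9.81
= 4.038 N

4.038 N


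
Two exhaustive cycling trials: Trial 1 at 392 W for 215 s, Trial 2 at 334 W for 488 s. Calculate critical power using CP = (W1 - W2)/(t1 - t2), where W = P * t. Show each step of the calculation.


W1 = 392 * 215 = 84280 J
W2 = 334 * 488 = 162992 J
CP = (84280 - 162992) / (215 - 488)
= -78712 / -273
= 288.32 W

288.32 W


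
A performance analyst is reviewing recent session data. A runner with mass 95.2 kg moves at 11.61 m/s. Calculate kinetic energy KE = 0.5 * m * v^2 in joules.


v^2 = 11.61^2 = 134.7921
KE = 0.5 * 95.2 * 134.7921
= 6416.1 J

6416.1 J


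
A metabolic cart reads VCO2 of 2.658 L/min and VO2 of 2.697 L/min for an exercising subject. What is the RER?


RER = VCO2 / VO2 = 2.658 / 2.697 = 0.9855

0.9855


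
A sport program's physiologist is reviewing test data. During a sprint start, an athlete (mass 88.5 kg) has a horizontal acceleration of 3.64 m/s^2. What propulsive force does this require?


Propulsive force = mass * acceleration
= 88.5 kg * 3.64 m/s^2
= 322.14 N

322.14 N


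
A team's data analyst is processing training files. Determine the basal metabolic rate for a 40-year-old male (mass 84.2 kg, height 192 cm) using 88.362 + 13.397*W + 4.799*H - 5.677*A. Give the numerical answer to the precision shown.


BMR = 88.362 + 13.397*84.2 + 4.799*192 - 5.677*40
= 1910.72 kcal/day

1910.72 kcal/day


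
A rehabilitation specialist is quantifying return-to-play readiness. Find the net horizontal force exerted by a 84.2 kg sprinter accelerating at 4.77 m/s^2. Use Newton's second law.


Newton's second law: F = m * a
F = 84.2 * 4.77 = 401.63 N

401.63 N


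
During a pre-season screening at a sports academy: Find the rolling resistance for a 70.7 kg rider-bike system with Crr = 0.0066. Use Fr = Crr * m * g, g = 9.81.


m * g = 70.7 * 9.81 = 693.567 N
Fr = 0.0066 * 693.567 = 4.578 N

4.578 N


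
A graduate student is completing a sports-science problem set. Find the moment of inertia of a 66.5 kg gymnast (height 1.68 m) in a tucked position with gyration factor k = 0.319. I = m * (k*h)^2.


Radius of gyration = 0.319 * 1.68 = 0.53592 m
I = 66.5 * 0.53592^2
= 66.5 * 0.28721
= 19.099 kg*m^2

19.099 kg*m^2


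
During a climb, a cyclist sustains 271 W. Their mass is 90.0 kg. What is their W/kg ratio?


Power-to-weight = 271 W / 90.0 kg
= 3.011 W/kg

3.011 W/kg


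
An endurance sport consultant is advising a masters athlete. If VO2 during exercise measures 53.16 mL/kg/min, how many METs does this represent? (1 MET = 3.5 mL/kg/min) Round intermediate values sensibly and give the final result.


METs = VO2 / 3.5 = 53.16 / 3.5 = 15.19

15.19 METs


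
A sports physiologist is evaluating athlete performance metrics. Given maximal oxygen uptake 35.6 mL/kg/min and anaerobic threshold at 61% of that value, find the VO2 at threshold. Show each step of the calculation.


Percentage as decimal = 0.61
VO2 at AT = 35.6 * 0.61 = 21.72 mL/kg/min

21.72 mL/kg/min


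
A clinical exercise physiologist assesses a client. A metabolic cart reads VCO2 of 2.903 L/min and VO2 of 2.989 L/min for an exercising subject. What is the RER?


RER = VCO2 / VO2 = 2.903 / 2.989 = 0.9712

0.9712


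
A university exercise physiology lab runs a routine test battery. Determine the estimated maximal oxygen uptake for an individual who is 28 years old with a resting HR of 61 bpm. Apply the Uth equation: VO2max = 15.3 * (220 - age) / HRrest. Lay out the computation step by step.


HRmax = 220 - 28 = 192
VO2max = 15.3 * (192 / 61)
= 15.3 * 3.1475
= 48.16 mL/kg/min

48.16 mL/kg/min


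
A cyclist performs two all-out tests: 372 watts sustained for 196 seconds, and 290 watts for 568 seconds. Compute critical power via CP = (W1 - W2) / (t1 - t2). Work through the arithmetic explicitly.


W1 = P1 * t1 = 372 * 196 = 72912 J
W2 = P2 * t2 = 290 * 568 = 164720 J
CP = (72912 - 164720) / (196 - 568)
= 246.8 W

246.8 W


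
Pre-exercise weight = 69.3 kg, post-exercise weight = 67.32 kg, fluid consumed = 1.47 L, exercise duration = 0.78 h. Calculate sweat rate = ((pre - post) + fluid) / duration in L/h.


Weight loss = 69.3 - 67.32 = 1.98 kg (approx L)
Total sweat = 1.98 + 1.47 = 3.45 L
Sweat rate = 3.45 / 0.78 = 4.423 L/h

4.423 L/h


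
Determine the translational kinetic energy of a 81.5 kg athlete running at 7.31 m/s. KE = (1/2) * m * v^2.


KE = 0.5 * m * v^2
= 0.5 * 81.5 * 7.31^2
= 0.5 * 81.5 * 53.4361
= 2177.52 J

2177.52 J


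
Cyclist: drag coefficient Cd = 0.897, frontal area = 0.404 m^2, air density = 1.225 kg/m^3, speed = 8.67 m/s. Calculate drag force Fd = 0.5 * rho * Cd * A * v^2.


v^2 = 8.67^2 = 75.1689
Fd = 0.5 * 1.225 * 0.897 * 0.404 * 75.1689
= 16.685 N

16.685 N


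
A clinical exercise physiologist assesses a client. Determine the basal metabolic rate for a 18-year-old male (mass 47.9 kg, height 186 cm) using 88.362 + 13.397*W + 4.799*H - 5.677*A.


BMR = 88.362 + 13.397*47.9 + 4.799*186 - 5.677*18
= 1520.51 kcal/day

1520.51 kcal/day


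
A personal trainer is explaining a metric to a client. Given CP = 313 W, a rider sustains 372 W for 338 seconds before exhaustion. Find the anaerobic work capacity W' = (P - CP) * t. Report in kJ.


Excess power = 372 - 313 = 59 W
Work above CP = 59 * 338 = 19942 J
W' = 19.942 kJ

19.942 kJ


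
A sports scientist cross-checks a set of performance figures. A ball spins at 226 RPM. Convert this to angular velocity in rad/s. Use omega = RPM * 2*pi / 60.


omega = 226 * 2 * pi / 60
= 226 * 6.28318531 / 60
= 1420.0 / 60
= 23.667 rad/s

23.667 rad/s


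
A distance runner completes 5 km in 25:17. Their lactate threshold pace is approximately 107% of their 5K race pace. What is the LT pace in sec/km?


Convert to seconds: 25 min 17 s = 1517 s
Pace per km = 1517 / 5 = 303.4 s/km
LT pace = 303.4 * 1.07 = 324.64 s/km

324.64 s/km


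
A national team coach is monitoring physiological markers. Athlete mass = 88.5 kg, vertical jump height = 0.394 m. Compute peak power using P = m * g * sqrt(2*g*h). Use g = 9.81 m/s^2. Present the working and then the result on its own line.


sqrt(2 * 9.81 * 0.394) = sqrt(7.73028) = 2.780338 m/s
P = 88.5 * 9.81 * 2.780338
= 2413.85 W

2413.85 W


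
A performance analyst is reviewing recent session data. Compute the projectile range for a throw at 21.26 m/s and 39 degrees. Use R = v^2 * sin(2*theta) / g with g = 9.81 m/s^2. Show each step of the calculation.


Two times the angle = 78 degrees
sin(78) = 0.978148
R = 451.9876 * 0.978148 / 9.81 = 45.067 m

45.067 m


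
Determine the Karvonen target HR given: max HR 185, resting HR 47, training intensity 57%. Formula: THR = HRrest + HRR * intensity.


HRR = HRmax - HRrest = 185 - 47 = 138
THR = 47 + 138 * 0.57
= 125.66 bpm

125.66 bpm


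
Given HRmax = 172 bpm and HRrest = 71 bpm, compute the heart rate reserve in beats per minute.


Heart rate reserve = maximum HR minus resting HR
HRR = 172 - 71 = 101 bpm

101 bpm


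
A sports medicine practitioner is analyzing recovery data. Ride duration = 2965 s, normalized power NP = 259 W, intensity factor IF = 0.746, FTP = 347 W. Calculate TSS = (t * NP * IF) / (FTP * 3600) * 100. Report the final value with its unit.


Numerator = 2965 * 259 * 0.746 = 572879.51
Denominator = 347 * 3600 = 1249200
TSS = 572879.51 / 1249200 * 100
= 45.86

45.86 TSS


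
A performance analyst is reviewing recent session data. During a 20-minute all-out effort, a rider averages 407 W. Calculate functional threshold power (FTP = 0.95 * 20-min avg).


FTP = 0.95 * 407
= 386.65 W

386.65 W


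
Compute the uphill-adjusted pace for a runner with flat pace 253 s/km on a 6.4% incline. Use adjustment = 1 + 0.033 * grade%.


Adjustment factor = 1 + 0.033 * 6.4 = 1.2112
Grade-adjusted pace = 253 * 1.2112 = 306.43 s/km

306.43 s/km


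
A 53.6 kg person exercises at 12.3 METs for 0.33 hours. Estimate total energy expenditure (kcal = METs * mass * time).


Energy = METs * mass(kg) * time(h)
= 12.3 * 53.6 * 0.33
= 217.56 kcal

217.56 kcal


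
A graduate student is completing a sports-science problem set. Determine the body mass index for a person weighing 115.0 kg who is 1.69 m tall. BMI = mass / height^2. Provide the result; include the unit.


BMI = mass / height^2
= 115.0 / 1.69^2
= 115.0 / 2.8561
= 40.26 kg/m^2

40.26 kg/m^2


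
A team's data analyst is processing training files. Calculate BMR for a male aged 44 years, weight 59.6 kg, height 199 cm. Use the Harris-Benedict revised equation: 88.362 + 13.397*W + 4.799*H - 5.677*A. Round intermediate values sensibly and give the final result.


Substituting values:
W term = 13.397 * 59.6 = 798.4612
H term = 4.799 * 199 = 955.001
A term = 5.677 * 44 = 249.788
BMR = 1592.04 kcal/day

1592.04 kcal/day


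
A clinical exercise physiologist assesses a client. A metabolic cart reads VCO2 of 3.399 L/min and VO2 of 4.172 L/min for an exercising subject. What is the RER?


RER = VCO2 / VO2 = 3.399 / 4.172 = 0.8147

0.8147


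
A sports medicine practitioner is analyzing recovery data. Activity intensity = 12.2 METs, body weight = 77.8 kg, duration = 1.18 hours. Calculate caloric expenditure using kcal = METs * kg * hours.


kcal = 12.2 * 77.8 * 1.18
= 949.16 * 1.18
= 1120.01 kcal

1120.01 kcal


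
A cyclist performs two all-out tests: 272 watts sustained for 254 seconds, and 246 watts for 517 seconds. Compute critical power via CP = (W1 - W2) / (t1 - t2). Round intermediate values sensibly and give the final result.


W1 = P1 * t1 = 272 * 254 = 69088 J
W2 = P2 * t2 = 246 * 517 = 127182 J
CP = (69088 - 127182) / (254 - 517)
= 220.89 W

220.89 W


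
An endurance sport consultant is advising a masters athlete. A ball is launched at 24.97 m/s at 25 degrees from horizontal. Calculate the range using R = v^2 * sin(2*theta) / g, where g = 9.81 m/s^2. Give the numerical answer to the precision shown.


sin(2 * 25) = sin(50) = 0.766044
v^2 = 24.97^2 = 623.5009
R = 623.5009 * 0.766044 / 9.81
= 48.688 m

48.688 m


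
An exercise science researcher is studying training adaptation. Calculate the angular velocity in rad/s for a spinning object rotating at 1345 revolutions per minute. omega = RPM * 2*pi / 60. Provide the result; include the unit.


omega = RPM * 2*pi / 60
= 1345 * 6.28318531 / 60
= 140.848 rad/s

140.848 rad/s


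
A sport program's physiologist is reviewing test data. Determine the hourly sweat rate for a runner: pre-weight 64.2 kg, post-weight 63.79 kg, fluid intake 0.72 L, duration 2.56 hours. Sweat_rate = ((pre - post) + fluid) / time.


Mass lost = 64.2 - 63.79 = 0.41 kg
Add fluid consumed: 0.41 + 0.72 = 1.13 L total sweat
Sweat rate = 1.13 / 2.56 = 0.441 L/h

0.441 L/h


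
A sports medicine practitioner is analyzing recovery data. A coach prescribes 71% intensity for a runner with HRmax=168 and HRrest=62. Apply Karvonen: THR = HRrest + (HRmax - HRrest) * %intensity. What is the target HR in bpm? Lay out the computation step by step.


Heart rate reserve = 168 - 62 = 106
Intensity fraction = 71 / 100 = 0.71
THR = 62 + 106 * 0.71 = 137.26 bpm

137.26 bpm


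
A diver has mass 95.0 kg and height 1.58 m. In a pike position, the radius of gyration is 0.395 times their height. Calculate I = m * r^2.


r = 0.395 * 1.58 = 0.6241 m
I = m * r^2 = 95.0 * 0.389501 = 37.003 kg*m^2

37.003 kg*m^2


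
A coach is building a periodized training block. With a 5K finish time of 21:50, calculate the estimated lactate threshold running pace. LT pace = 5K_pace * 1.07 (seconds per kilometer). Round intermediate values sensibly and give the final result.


Race duration = 1310 s for 5 km
Average pace = 1310 / 5 = 262.0 s/km
LT pace = 262.0 * 1.07
= 280.34 s/km

280.34 s/km


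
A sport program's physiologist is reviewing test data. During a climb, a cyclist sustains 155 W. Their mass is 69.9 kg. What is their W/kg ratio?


Power-to-weight = 155 W / 69.9 kg
= 2.217 W/kg

2.217 W/kg


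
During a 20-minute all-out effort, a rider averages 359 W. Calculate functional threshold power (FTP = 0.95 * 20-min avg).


FTP = 0.95 * 359
= 341.05 W

341.05 W


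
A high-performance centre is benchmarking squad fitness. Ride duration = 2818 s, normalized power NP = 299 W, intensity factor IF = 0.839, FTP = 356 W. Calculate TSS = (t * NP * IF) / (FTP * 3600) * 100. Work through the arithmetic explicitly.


Numerator = 2818 * 299 * 0.839 = 706926.298
Denominator = 356 * 3600 = 1281600
TSS = 706926.298 / 1281600 * 100
= 55.16

55.16 TSS


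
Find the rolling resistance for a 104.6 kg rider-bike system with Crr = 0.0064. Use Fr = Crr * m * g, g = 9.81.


m * g = 104.6 * 9.81 = 1026.126 N
Fr = 0.0064 * 1026.126 = 6.567 N

6.567 N


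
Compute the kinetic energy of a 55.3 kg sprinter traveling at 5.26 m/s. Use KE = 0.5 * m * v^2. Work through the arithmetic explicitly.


Velocity squared = 27.6676
KE = 0.5 * 55.3 * 27.6676 = 765.01 J

765.01 J


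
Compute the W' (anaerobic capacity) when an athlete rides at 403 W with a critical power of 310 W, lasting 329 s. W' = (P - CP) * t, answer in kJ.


Above-CP power = 93 W
Duration = 329 s
W' = 93 * 329 = 30597 J
Convert: 30597 / 1000 = 30.597 kJ

30.597 kJ


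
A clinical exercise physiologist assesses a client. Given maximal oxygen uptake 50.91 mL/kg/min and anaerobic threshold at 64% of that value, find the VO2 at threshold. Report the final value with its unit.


Percentage as decimal = 0.64
VO2 at AT = 50.91 * 0.64 = 32.58 mL/kg/min

32.58 mL/kg/min


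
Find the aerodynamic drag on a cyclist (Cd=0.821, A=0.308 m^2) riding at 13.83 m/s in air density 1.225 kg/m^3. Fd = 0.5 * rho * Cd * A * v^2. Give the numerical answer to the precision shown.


Fd = 0.5 * 1.225 * 0.821 * 0.308 * 13.83^2
= 0.5 * 1.225 * 0.821 * 0.308 * 191.2689
= 29.624 N

29.624 N


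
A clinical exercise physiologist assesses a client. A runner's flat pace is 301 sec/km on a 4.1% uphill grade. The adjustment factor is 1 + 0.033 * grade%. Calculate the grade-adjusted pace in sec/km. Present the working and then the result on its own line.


Factor = 1 + 0.033 * 4.1 = 1.1353
Adjusted pace = 301 * 1.1353
= 341.73 sec/km

341.73 s/km


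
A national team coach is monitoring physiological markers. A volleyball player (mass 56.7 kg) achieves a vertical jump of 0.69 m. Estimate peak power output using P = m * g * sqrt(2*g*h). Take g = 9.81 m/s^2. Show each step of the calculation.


2 * g * h = 2 * 9.81 * 0.69 = 13.5378
sqrt(13.5378) = 3.679375 m/s
P = 56.7 * 9.81 * 3.679375 = 2046.57 W

2046.57 W


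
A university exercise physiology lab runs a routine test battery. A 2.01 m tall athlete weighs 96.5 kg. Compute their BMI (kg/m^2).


height^2 = 4.0401 m^2
BMI = 96.5 / 4.0401 = 23.89 kg/m^2

23.89 kg/m^2


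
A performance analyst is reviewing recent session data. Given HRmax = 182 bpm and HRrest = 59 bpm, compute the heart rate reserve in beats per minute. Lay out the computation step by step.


Heart rate reserve = maximum HR minus resting HR
HRR = 182 - 59 = 123 bpm

123 bpm


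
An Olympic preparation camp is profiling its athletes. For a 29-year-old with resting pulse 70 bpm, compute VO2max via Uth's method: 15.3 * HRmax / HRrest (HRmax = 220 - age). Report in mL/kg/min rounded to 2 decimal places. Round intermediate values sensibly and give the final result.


Step 1: HRmax = 220 - 29 = 191 bpm
Step 2: Ratio = 191 / 70 = 2.7286
Step 3: VO2max = 15.3 * 2.7286 = 41.75 mL/kg/min

41.75 mL/kg/min


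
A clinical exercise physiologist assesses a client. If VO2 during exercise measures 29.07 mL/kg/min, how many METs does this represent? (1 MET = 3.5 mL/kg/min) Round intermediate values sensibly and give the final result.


METs = VO2 / 3.5 = 29.07 / 3.5 = 8.31

8.31 METs


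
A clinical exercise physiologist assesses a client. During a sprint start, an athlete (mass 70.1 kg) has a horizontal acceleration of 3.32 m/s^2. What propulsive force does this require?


Propulsive force = mass * acceleration
= 70.1 kg * 3.32 m/s^2
= 232.73 N

232.73 N


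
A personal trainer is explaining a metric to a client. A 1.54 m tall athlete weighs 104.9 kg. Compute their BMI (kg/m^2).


height^2 = 2.3716 m^2
BMI = 104.9 / 2.3716 = 44.23 kg/m^2

44.23 kg/m^2


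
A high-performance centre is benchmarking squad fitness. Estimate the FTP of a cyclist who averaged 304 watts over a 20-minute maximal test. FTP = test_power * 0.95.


FTP = 304 * 0.95 = 288.8 W

288.8 W


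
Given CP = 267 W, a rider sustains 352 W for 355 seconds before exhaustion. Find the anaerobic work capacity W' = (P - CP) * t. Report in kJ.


Excess power = 352 - 267 = 85 W
Work above CP = 85 * 355 = 30175 J
W' = 30.175 kJ

30.175 kJ


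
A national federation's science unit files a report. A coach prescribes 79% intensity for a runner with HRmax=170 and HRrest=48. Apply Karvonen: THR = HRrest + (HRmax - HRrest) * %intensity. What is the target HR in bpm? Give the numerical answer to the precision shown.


Heart rate reserve = 170 - 48 = 122
Intensity fraction = 79 / 100 = 0.79
THR = 48 + 122 * 0.79 = 144.38 bpm

144.38 bpm


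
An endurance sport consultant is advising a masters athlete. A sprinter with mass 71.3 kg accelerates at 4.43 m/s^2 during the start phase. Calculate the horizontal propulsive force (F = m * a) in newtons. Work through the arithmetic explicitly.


F = m * a
= 71.3 * 4.43
= 315.86 N

315.86 N


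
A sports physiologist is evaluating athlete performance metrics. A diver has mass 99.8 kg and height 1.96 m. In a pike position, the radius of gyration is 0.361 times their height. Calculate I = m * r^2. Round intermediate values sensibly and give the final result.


r = 0.361 * 1.96 = 0.70756 m
I = m * r^2 = 99.8 * 0.500641 = 49.964 kg*m^2

49.964 kg*m^2


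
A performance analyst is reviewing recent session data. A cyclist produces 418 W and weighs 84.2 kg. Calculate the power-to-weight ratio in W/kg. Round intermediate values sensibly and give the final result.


P/W = power / mass
= 418 / 84.2
= 4.964 W/kg

4.964 W/kg


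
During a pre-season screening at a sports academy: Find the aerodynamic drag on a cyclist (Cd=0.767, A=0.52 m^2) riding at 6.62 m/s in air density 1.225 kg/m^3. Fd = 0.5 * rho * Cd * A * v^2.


Fd = 0.5 * 1.225 * 0.767 * 0.52 * 6.62^2
= 0.5 * 1.225 * 0.767 * 0.52 * 43.8244
= 10.706 N

10.706 N


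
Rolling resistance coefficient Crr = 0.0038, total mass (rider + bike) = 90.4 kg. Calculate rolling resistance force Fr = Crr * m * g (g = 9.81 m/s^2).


Fr = Crr * m * g
= 0.0038 * 90.4 * 9.81
= 3.37 N

3.37 N


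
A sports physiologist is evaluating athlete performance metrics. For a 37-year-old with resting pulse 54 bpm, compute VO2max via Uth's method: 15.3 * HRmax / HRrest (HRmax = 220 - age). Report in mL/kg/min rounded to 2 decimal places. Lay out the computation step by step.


Step 1: HRmax = 220 - 37 = 183 bpm
Step 2: Ratio = 183 / 54 = 3.3889
Step 3: VO2max = 15.3 * 3.3889 = 51.85 mL/kg/min

51.85 mL/kg/min


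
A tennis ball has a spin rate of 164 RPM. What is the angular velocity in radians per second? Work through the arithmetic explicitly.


Convert RPM to rad/s: multiply by 2*pi and divide by 60
omega = 164 * 2 * pi / 60
= 17.174 rad/s

17.174 rad/s


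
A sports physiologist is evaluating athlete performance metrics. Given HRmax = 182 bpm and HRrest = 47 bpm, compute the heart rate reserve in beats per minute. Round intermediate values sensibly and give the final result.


Heart rate reserve = maximum HR minus resting HR
HRR = 182 - 47 = 135 bpm

135 bpm


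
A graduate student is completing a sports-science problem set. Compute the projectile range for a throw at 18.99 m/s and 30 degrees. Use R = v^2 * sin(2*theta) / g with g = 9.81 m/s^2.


Two times the angle = 60 degrees
sin(60) = 0.866025
R = 360.6201 * 0.866025 / 9.81 = 31.835 m

31.835 m


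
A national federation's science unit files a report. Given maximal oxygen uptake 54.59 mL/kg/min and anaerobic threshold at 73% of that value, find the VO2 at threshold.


Percentage as decimal = 0.73
VO2 at AT = 54.59 * 0.73 = 39.85 mL/kg/min

39.85 mL/kg/min


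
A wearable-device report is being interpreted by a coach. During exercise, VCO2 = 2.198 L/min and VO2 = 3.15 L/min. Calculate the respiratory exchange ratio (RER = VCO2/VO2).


RER = VCO2 / VO2
= 2.198 / 3.15
= 0.6978

0.6978


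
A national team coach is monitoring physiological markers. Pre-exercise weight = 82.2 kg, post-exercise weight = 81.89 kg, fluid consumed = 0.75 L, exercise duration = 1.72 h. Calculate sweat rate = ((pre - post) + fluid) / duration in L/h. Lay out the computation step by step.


Weight loss = 82.2 - 81.89 = 0.31 kg (approx L)
Total sweat = 0.31 + 0.75 = 1.06 L
Sweat rate = 1.06 / 1.72 = 0.616 L/h

0.616 L/h


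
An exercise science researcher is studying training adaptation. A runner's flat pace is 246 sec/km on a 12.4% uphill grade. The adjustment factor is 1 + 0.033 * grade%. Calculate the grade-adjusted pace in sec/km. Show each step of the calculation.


Factor = 1 + 0.033 * 12.4 = 1.4092
Adjusted pace = 246 * 1.4092
= 346.66 sec/km

346.66 s/km


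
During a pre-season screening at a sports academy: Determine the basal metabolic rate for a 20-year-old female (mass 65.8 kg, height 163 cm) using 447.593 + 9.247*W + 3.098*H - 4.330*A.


BMR = 447.593 + 9.247*65.8 + 3.098*163 - 4.330*20
= 1474.42 kcal/day

1474.42 kcal/day


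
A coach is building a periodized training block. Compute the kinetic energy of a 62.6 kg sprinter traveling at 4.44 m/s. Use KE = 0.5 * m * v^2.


Velocity squared = 19.7136
KE = 0.5 * 62.6 * 19.7136 = 617.04 J

617.04 J


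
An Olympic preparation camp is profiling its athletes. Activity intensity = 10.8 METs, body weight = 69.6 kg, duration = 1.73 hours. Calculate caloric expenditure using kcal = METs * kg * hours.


kcal = 10.8 * 69.6 * 1.73
= 751.68 * 1.73
= 1300.41 kcal

1300.41 kcal


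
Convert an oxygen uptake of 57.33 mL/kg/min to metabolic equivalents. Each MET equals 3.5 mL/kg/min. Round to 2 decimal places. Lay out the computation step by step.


One MET = 3.5 mL/kg/min
Number of METs = 57.33 / 3.5
= 16.38 METs

16.38 METs


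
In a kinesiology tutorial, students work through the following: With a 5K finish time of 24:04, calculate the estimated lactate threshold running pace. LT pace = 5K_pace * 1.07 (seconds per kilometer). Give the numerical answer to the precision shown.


Race duration = 1444 s for 5 km
Average pace = 1444 / 5 = 288.8 s/km
LT pace = 288.8 * 1.07
= 309.02 s/km

309.02 s/km


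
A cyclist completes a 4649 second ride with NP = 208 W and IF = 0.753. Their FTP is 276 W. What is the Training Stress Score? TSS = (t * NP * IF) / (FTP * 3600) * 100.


t * NP * IF = 4649 * 208 * 0.753 = 728144.976
FTP * 3600 = 993600
TSS = (728144.976 / 993600) * 100 = 73.28

73.28 TSS


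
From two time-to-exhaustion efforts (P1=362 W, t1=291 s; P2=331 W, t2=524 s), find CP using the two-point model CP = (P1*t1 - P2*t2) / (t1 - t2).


Work in trial 1 = 105342 J
Work in trial 2 = 173444 J
Delta work = -68102 J
Delta time = -233 s
CP = -68102 / -233 = 292.28 W

292.28 W


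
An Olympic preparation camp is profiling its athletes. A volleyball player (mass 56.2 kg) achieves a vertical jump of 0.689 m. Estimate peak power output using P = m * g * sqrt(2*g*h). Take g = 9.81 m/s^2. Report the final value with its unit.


2 * g * h = 2 * 9.81 * 0.689 = 13.51818
sqrt(13.51818) = 3.676708 m/s
P = 56.2 * 9.81 * 3.676708 = 2027.05 W

2027.05 W


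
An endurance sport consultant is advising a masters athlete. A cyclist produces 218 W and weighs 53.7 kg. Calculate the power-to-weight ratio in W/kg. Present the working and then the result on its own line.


P/W = power / mass
= 218 / 53.7
= 4.06 W/kg

4.06 W/kg


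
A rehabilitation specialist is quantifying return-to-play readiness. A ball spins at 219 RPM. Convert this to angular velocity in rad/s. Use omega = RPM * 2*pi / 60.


omega = 219 * 2 * pi / 60
= 219 * 6.28318531 / 60
= 1376.018 / 60
= 22.934 rad/s

22.934 rad/s


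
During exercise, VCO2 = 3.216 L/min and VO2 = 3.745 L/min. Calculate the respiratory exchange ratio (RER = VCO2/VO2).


RER = VCO2 / VO2
= 3.216 / 3.745
= 0.8587

0.8587


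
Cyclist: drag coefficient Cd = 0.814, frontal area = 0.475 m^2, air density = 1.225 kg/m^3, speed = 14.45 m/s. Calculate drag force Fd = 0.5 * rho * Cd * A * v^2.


v^2 = 14.45^2 = 208.8025
Fd = 0.5 * 1.225 * 0.814 * 0.475 * 208.8025
= 49.449 N

49.449 N


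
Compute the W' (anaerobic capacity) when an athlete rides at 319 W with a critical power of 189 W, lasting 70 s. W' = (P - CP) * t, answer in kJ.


Above-CP power = 130 W
Duration = 70 s
W' = 130 * 70 = 9100 J
Convert: 9100 / 1000 = 9.1 kJ

9.1 kJ


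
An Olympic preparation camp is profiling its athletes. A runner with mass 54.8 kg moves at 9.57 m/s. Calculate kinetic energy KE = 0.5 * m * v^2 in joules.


v^2 = 9.57^2 = 91.5849
KE = 0.5 * 54.8 * 91.5849
= 2509.43 J

2509.43 J


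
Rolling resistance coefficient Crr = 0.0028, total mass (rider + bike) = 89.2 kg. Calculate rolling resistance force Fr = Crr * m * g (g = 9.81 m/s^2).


Fr = Crr * m * g
= 0.0028 * 89.2 * 9.81
= 2.45 N

2.45 N


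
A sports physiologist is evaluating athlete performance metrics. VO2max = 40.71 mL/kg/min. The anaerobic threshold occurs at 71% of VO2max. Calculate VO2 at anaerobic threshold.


AT fraction = 71 / 100 = 0.71
AT VO2 = 40.71 * 0.71
= 28.9 mL/kg/min

28.9 mL/kg/min


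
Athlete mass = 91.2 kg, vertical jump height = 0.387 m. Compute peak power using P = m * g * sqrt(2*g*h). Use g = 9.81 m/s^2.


sqrt(2 * 9.81 * 0.387) = sqrt(7.59294) = 2.755529 m/s
P = 91.2 * 9.81 * 2.755529
= 2465.29 W

2465.29 W


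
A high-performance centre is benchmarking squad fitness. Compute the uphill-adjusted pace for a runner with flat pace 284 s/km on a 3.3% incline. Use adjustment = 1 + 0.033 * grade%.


Adjustment factor = 1 + 0.033 * 3.3 = 1.1089
Grade-adjusted pace = 284 * 1.1089 = 314.93 s/km

314.93 s/km


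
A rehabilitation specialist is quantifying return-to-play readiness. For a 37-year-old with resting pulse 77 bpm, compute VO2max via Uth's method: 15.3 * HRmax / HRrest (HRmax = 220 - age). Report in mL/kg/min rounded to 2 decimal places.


Step 1: HRmax = 220 - 37 = 183 bpm
Step 2: Ratio = 183 / 77 = 2.3766
Step 3: VO2max = 15.3 * 2.3766 = 36.36 mL/kg/min

36.36 mL/kg/min


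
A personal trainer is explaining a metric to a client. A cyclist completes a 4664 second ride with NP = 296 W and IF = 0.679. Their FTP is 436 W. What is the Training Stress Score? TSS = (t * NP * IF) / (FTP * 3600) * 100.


t * NP * IF = 4664 * 296 * 0.679 = 937389.376
FTP * 3600 = 1569600
TSS = (937389.376 / 1569600) * 100 = 59.72

59.72 TSS


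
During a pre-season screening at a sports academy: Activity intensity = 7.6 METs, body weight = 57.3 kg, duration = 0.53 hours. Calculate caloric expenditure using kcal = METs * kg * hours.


kcal = 7.6 * 57.3 * 0.53
= 435.48 * 0.53
= 230.8 kcal

230.8 kcal


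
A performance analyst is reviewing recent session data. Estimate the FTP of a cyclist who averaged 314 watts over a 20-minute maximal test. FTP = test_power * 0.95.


FTP = 314 * 0.95 = 298.3 W

298.3 W
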